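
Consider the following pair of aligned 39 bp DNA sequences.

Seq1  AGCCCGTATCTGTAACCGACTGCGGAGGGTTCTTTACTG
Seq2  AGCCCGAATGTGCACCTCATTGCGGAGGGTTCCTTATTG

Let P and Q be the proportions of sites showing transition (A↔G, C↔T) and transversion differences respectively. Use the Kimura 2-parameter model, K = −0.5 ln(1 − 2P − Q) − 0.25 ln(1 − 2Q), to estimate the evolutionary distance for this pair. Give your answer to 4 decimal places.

0.2797

Differing sites — 7:T/A (Tv); 10:C/G (Tv); 13:T/C (Ti); 15:A/C (Tv); 17:C/T (Ti); 18:G/C (Tv); 20:C/T (Ti); 33:T/C (Ti); 37:C/T (Ti).
Of the 9 differences, 5 transitions and 4 transversions over 39 sites: P = 5/39 = 0.128205, Q = 4/39 = 0.102564.
d = −0.5·ln(0.641026) − 0.25·ln(0.794872) = −0.5·(-0.444685) − 0.25·(-0.229574) = 0.2797.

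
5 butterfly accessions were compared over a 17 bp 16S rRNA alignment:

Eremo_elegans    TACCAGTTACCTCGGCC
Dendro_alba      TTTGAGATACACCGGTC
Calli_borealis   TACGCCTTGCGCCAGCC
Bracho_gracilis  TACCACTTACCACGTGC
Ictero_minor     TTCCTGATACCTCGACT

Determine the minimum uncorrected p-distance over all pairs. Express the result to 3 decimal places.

0.235

Pairwise Hamming distances:
  Eremo_elegans vs Dendro_alba: 7
  Eremo_elegans vs Calli_borealis: 7
  Eremo_elegans vs Bracho_gracilis: 4
  Eremo_elegans vs Ictero_minor: 5
  Dendro_alba vs Calli_borealis: 9
  Dendro_alba vs Bracho_gracilis: 9
  Dendro_alba vs Ictero_minor: 8
  Calli_borealis vs Bracho_gracilis: 8
  Calli_borealis vs Ictero_minor: 11
  Bracho_gracilis vs Ictero_minor: 8
The smallest is 4 mismatches, between Eremo_elegans and Bracho_gracilis; p = 4/17 = 0.235.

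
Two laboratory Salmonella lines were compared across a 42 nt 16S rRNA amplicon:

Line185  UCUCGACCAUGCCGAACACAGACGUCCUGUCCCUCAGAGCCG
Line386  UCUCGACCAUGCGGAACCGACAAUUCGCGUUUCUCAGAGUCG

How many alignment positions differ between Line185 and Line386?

11

The sequences differ at positions 13 (C/G), 18 (A/C), 19 (C/G), 21 (G/C), 23 (C/A), 24 (G/U), 27 (C/G), 28 (U/C), 31 (C/U), 32 (C/U), 40 (C/U).
That gives 11 mismatches out of 42 aligned sites, so the Hamming distance is 11.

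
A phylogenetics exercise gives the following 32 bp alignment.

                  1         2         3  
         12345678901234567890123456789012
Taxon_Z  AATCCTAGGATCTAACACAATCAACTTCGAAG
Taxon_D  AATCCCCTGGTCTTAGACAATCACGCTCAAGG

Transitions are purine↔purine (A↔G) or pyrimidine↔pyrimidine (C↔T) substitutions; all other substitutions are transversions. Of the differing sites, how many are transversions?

6

Differing sites — 6:T/C (Ti); 7:A/C (Tv); 8:G/T (Tv); 10:A/G (Ti); 14:A/T (Tv); 16:C/G (Tv); 24:A/C (Tv); 25:C/G (Tv); 26:T/C (Ti); 29:G/A (Ti); 31:A/G (Ti).
Of the 11 differences, 5 transitions and 6 transversions, so the answer is 6.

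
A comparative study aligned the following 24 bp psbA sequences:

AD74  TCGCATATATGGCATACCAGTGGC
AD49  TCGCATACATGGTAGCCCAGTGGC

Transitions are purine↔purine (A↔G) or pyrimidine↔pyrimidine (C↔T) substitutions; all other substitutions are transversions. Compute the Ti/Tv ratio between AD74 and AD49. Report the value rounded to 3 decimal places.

Mismatches occur at site 8 (T↔C, transition), site 13 (C↔T, transition), site 15 (T↔G, transversion), site 16 (A↔C, transversion).
Of the 4 differences, 2 transitions and 2 transversions, so Ti/Tv = 2/2 = 1.000.

1.000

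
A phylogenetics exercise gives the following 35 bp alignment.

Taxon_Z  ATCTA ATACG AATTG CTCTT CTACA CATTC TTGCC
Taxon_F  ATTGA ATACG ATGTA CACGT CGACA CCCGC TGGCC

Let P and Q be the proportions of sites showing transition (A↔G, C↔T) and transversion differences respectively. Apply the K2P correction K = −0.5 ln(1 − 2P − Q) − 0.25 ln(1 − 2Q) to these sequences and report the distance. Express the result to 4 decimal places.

Differing sites — 3:C/T (Ti); 4:T/G (Tv); 12:A/T (Tv); 13:T/G (Tv); 15:G/A (Ti); 17:T/A (Tv); 19:T/G (Tv); 22:T/G (Tv); 27:A/C (Tv); 28:T/C (Ti); 29:T/G (Tv); 32:T/G (Tv).
Of the 12 differences, 3 transitions and 9 transversions over 35 sites: P = 3/35 = 0.085714, Q = 9/35 = 0.257143.
d = −0.5·ln(0.571429) − 0.25·ln(0.485714) = −0.5·(-0.559615) − 0.25·(-0.722135) = 0.4603.

0.4603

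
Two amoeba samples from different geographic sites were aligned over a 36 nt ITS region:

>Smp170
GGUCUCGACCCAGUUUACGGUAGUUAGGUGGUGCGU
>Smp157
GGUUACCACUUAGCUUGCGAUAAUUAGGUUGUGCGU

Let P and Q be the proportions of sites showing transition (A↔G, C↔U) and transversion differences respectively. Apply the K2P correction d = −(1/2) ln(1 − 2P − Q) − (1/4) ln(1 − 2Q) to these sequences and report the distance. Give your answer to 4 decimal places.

0.3651

The sequences differ at positions 4 (C/U, transition), 5 (U/A, transversion), 7 (G/C, transversion), 10 (C/U, transition), 11 (C/U, transition), 14 (U/C, transition), 17 (A/G, transition), 20 (G/A, transition), 23 (G/A, transition), 30 (G/U, transversion).
Of the 10 differences, 7 transitions and 3 transversions over 36 sites: P = 7/36 = 0.194444, Q = 3/36 = 0.083333.
d = −0.5·ln(0.527779) − 0.25·ln(0.833334) = −0.5·(-0.639078) − 0.25·(-0.182321) = 0.3651.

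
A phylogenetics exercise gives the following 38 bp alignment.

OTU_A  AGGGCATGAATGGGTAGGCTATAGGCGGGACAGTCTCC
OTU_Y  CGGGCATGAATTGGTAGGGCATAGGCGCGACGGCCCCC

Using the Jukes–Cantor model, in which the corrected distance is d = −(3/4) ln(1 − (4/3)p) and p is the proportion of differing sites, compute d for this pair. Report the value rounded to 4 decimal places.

Mismatches occur at site 1 (A↔C), site 12 (G↔T), site 19 (C↔G), site 20 (T↔C), site 28 (G↔C), site 32 (A↔G), site 34 (T↔C), site 36 (T↔C).
p = 8/38 = 0.210526.
d = −0.75 · ln(1 − (4/3)·0.210526) = −0.75 · ln(0.719299) = −0.75 · (-0.329478) = 0.2471.

0.2471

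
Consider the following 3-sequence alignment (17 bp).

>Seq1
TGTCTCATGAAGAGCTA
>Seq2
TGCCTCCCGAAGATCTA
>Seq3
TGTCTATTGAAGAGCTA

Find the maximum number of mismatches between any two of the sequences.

5

Pairwise Hamming distances:
  Seq1 vs Seq2: 4
  Seq1 vs Seq3: 2
  Seq2 vs Seq3: 5
The largest is 5, between Seq2 and Seq3.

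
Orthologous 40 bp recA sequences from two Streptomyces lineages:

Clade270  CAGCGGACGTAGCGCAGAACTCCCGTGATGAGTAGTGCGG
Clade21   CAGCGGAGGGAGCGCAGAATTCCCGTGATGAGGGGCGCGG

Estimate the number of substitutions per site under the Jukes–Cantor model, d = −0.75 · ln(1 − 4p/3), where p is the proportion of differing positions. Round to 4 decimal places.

0.1674

The sequences differ at positions 8 (C/G), 10 (T/G), 20 (C/T), 33 (T/G), 34 (A/G), 36 (T/C).
p = 6/40 = 0.150000.
d = −0.75 · ln(1 − (4/3)·0.150000) = −0.75 · ln(0.800000) = −0.75 · (-0.223144) = 0.1674.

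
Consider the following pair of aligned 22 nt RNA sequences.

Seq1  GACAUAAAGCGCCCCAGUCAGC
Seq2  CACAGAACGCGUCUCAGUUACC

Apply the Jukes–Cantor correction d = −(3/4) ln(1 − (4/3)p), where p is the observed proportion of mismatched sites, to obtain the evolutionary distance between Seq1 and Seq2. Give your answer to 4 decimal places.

0.4141

Differing sites — 1:G/C; 5:U/G; 8:A/C; 12:C/U; 14:C/U; 19:C/U; 21:G/C.
p = 7/22 = 0.318182.
d = −0.75 · ln(1 − (4/3)·0.318182) = −0.75 · ln(0.575757) = −0.75 · (-0.552070) = 0.4141.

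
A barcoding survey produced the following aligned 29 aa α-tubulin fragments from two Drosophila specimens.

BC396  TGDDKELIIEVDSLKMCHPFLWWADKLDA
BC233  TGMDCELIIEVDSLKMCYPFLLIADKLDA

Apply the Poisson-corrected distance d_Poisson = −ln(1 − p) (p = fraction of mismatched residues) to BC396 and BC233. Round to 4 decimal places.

0.1892

The sequences differ at positions 3 (D/M), 5 (K/C), 18 (H/Y), 22 (W/L), 23 (W/I).
p = 5/29 = 0.172414.
d = −ln(1 − 0.172414) = −ln(0.827586) = 0.1892.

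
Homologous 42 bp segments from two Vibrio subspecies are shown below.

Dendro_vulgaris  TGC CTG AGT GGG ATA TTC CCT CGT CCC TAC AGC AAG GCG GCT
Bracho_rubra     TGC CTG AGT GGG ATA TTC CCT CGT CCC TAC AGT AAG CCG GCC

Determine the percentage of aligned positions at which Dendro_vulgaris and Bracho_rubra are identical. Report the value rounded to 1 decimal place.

Mismatches occur at site 33 (C↔T), site 37 (G↔C), site 42 (T↔C).
39 of the 42 sites match, so the percent identity is 39/42 × 100 = 92.9%.

92.9%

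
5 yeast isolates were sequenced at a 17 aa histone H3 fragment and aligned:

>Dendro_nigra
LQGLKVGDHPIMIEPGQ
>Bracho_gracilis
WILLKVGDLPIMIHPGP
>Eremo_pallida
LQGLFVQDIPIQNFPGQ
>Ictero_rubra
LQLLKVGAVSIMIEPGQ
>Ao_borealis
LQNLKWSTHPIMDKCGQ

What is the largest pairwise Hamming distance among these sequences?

Pairwise Hamming distances:
  Dendro_nigra vs Bracho_gracilis: 6
  Dendro_nigra vs Eremo_pallida: 6
  Dendro_nigra vs Ictero_rubra: 4
  Dendro_nigra vs Ao_borealis: 7
  Bracho_gracilis vs Eremo_pallida: 10
  Bracho_gracilis vs Ictero_rubra: 7
  Bracho_gracilis vs Ao_borealis: 11
  Eremo_pallida vs Ictero_rubra: 9
  Eremo_pallida vs Ao_borealis: 10
  Ictero_rubra vs Ao_borealis: 9
The largest is 11, between Bracho_gracilis and Ao_borealis.

11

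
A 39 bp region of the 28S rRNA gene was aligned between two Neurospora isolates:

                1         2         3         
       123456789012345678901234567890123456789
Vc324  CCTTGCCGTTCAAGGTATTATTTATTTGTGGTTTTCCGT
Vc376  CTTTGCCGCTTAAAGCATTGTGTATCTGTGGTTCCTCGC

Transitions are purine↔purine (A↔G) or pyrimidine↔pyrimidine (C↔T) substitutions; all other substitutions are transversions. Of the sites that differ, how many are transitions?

Differing sites — 2:C/T (Ti); 9:T/C (Ti); 11:C/T (Ti); 14:G/A (Ti); 16:T/C (Ti); 20:A/G (Ti); 22:T/G (Tv); 26:T/C (Ti); 34:T/C (Ti); 35:T/C (Ti); 36:C/T (Ti); 39:T/C (Ti).
Of the 12 differences, 11 transitions and 1 transversion, so the answer is 11.

11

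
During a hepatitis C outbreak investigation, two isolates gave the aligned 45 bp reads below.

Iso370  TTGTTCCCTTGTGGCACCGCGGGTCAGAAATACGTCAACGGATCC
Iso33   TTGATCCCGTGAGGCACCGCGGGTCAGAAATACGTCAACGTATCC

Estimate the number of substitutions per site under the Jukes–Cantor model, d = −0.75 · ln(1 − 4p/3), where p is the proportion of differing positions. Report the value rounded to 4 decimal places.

Mismatches occur at site 4 (T↔A), site 9 (T↔G), site 12 (T↔A), site 41 (G↔T).
p = 4/45 = 0.088889.
d = −0.75 · ln(1 − (4/3)·0.088889) = −0.75 · ln(0.881481) = −0.75 · (-0.126152) = 0.0946.

0.0946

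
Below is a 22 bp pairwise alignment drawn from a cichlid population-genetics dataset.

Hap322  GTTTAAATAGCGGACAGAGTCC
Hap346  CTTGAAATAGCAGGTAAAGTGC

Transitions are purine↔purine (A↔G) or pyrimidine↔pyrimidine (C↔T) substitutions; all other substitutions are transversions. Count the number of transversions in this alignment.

3

Mismatches occur at site 1 (G→C, transversion), site 4 (T→G, transversion), site 12 (G→A, transition), site 14 (A→G, transition), site 15 (C→T, transition), site 17 (G→A, transition), site 21 (C→G, transversion).
Of the 7 differences, 4 transitions and 3 transversions, so the answer is 3.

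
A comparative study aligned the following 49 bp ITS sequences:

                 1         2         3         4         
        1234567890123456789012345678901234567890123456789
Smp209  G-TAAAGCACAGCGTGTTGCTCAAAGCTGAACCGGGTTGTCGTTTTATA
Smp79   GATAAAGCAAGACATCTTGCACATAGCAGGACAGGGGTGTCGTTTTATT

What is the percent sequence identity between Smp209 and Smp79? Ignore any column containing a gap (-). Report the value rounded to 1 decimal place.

75.0%

Excluding the 1 gap column leaves 48 comparable sites.
The sequences differ at positions 10 (C/A), 11 (A/G), 12 (G/A), 14 (G/A), 16 (G/C), 21 (T/A), 24 (A/T), 28 (T/A), 30 (A/G), 33 (C/A), 37 (T/G), 49 (A/T).
36 of the 48 comparable sites match, so the percent identity is 36/48 × 100 = 75.0%.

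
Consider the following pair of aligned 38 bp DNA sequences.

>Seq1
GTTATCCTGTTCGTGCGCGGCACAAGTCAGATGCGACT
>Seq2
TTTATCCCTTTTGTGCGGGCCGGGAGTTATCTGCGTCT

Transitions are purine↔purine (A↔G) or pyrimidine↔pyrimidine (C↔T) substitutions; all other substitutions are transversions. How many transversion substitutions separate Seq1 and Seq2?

Differing sites — 1:G/T (Tv); 8:T/C (Ti); 9:G/T (Tv); 12:C/T (Ti); 18:C/G (Tv); 20:G/C (Tv); 22:A/G (Ti); 23:C/G (Tv); 24:A/G (Ti); 28:C/T (Ti); 30:G/T (Tv); 31:A/C (Tv); 36:A/T (Tv).
Of the 13 differences, 5 transitions and 8 transversions, so the answer is 8.

8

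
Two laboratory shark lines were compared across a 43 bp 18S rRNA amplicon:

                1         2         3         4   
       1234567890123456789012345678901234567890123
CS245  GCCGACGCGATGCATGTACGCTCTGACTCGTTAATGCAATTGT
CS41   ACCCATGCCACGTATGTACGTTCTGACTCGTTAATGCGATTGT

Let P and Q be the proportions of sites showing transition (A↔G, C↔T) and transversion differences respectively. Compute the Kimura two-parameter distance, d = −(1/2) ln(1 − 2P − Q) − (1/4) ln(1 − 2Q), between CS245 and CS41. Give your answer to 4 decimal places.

Differing sites — 1:G/A (Ti); 4:G/C (Tv); 6:C/T (Ti); 9:G/C (Tv); 11:T/C (Ti); 13:C/T (Ti); 21:C/T (Ti); 38:A/G (Ti).
Of the 8 differences, 6 transitions and 2 transversions over 43 sites: P = 6/43 = 0.139535, Q = 2/43 = 0.046512.
d = −0.5·ln(0.674418) − 0.25·ln(0.906976) = −0.5·(-0.393905) − 0.25·(-0.097639) = 0.2214.

0.2214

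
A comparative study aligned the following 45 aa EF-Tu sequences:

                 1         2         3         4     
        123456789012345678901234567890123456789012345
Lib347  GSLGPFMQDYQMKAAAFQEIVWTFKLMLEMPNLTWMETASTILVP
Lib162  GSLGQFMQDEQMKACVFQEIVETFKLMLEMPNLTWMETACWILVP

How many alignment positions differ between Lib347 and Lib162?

7

The sequences differ at positions 5 (P/Q), 10 (Y/E), 15 (A/C), 16 (A/V), 22 (W/E), 40 (S/C), 41 (T/W).
That gives 7 mismatches out of 45 aligned sites, so the Hamming distance is 7.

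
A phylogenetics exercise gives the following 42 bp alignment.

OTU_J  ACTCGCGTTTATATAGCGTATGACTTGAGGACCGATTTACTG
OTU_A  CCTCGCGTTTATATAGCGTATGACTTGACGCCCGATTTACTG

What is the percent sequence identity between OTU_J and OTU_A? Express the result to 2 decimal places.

92.86%

Mismatches occur at site 1 (A/C), site 29 (G/C), site 31 (A/C).
39 of the 42 sites match, so the percent identity is 39/42 × 100 = 92.86%.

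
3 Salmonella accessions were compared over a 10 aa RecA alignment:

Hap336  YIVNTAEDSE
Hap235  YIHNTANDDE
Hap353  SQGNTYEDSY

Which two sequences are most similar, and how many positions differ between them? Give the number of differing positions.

Pairwise Hamming distances:
  Hap336 vs Hap235: 3
  Hap336 vs Hap353: 5
  Hap235 vs Hap353: 7
The smallest is 3, between Hap336 and Hap235.

3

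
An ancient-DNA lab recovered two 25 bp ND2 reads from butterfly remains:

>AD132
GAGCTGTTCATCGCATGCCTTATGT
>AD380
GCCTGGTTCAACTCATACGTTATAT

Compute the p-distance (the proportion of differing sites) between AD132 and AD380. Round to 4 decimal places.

The sequences differ at positions 2 (A/C), 3 (G/C), 4 (C/T), 5 (T/G), 11 (T/A), 13 (G/T), 17 (G/A), 19 (C/G), 24 (G/A).
There are 9 differences over 25 sites, so p = 9/25 = 0.3600.

0.3600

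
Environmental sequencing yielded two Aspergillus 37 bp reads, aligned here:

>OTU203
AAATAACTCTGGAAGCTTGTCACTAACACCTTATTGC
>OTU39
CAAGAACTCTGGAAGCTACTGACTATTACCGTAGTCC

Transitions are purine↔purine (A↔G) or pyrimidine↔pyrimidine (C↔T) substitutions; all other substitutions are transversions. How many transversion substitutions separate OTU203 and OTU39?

9

The sequences differ at positions 1 (A/C, transversion), 4 (T/G, transversion), 18 (T/A, transversion), 19 (G/C, transversion), 21 (C/G, transversion), 26 (A/T, transversion), 27 (C/T, transition), 31 (T/G, transversion), 34 (T/G, transversion), 36 (G/C, transversion).
Of the 10 differences, 1 transition and 9 transversions, so the answer is 9.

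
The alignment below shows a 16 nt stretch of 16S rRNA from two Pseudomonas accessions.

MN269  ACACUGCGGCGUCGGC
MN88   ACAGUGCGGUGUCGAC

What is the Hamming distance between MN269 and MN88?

3

Mismatches occur at site 4 (C↔G), site 10 (C↔U), site 15 (G↔A).
That gives 3 mismatches out of 16 aligned sites, so the Hamming distance is 3.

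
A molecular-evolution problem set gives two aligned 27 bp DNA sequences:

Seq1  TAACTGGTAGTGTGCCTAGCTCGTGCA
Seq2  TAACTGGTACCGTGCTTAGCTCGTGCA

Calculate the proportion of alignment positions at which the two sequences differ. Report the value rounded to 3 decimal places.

The sequences differ at positions 10 (G/C), 11 (T/C), 16 (C/T).
There are 3 differences over 27 sites, so p = 3/27 = 0.111.

0.111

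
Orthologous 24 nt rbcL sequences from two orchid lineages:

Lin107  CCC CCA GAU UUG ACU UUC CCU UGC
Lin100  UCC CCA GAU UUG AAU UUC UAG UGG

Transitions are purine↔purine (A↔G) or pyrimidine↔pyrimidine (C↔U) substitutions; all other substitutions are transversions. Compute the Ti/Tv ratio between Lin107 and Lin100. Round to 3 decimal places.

0.500

Mismatches occur at site 1 (C→U, transition), site 14 (C→A, transversion), site 19 (C→U, transition), site 20 (C→A, transversion), site 21 (U→G, transversion), site 24 (C→G, transversion).
Of the 6 differences, 2 transitions and 4 transversions, so Ti/Tv = 2/4 = 0.500.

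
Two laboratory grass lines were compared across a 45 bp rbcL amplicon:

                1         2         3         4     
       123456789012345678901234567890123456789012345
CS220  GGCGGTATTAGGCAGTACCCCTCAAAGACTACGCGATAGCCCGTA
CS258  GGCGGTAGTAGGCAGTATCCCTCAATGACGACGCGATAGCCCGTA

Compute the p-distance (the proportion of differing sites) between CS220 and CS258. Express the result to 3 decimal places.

0.089

Mismatches occur at site 8 (T↔G), site 18 (C↔T), site 26 (A↔T), site 30 (T↔G).
There are 4 differences over 45 sites, so p = 4/45 = 0.089.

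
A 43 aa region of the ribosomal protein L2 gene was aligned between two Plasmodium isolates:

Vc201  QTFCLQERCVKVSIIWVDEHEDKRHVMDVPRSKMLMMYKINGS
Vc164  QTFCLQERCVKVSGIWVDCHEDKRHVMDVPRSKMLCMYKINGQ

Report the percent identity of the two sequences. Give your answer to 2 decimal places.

Mismatches occur at site 14 (I/G), site 19 (E/C), site 36 (M/C), site 43 (S/Q).
39 of the 43 sites match, so the percent identity is 39/43 × 100 = 90.70%.

90.70%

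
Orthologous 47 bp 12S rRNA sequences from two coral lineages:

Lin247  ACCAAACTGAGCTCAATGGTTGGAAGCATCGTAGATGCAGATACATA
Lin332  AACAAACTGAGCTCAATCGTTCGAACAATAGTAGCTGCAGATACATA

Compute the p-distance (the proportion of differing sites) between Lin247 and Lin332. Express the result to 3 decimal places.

Differing sites — 2:C/A; 18:G/C; 22:G/C; 26:G/C; 27:C/A; 30:C/A; 35:A/C.
There are 7 differences over 47 sites, so p = 7/47 = 0.149.

0.149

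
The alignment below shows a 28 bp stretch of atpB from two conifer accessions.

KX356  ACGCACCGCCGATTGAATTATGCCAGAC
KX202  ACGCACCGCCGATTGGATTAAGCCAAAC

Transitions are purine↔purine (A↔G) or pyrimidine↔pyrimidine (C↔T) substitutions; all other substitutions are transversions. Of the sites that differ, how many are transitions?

2

The sequences differ at positions 16 (A/G, transition), 21 (T/A, transversion), 26 (G/A, transition).
Of the 3 differences, 2 transitions and 1 transversion, so the answer is 2.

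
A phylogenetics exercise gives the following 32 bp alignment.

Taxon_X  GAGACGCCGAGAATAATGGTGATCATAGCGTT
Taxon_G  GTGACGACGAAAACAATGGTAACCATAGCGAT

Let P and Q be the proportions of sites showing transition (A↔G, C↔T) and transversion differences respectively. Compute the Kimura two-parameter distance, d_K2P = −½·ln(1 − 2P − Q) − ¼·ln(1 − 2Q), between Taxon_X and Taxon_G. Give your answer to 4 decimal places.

The sequences differ at positions 2 (A/T, transversion), 7 (C/A, transversion), 11 (G/A, transition), 14 (T/C, transition), 21 (G/A, transition), 23 (T/C, transition), 31 (T/A, transversion).
Of the 7 differences, 4 transitions and 3 transversions over 32 sites: P = 4/32 = 0.125000, Q = 3/32 = 0.093750.
d = −0.5·ln(0.656250) − 0.25·ln(0.812500) = −0.5·(-0.421213) − 0.25·(-0.207639) = 0.2625.

0.2625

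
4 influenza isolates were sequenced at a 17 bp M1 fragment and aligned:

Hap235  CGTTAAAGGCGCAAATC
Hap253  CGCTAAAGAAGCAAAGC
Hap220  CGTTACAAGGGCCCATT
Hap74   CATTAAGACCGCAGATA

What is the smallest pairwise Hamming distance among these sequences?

4

Pairwise Hamming distances:
  Hap235 vs Hap253: 4
  Hap235 vs Hap220: 6
  Hap235 vs Hap74: 6
  Hap253 vs Hap220: 9
  Hap253 vs Hap74: 9
  Hap220 vs Hap74: 8
The smallest is 4, between Hap235 and Hap253.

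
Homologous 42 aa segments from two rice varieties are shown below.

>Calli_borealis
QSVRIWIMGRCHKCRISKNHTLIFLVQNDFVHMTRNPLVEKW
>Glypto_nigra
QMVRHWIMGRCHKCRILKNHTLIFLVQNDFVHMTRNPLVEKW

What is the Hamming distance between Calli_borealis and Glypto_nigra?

The sequences differ at positions 2 (S/M), 5 (I/H), 17 (S/L).
That gives 3 mismatches out of 42 aligned sites, so the Hamming distance is 3.

3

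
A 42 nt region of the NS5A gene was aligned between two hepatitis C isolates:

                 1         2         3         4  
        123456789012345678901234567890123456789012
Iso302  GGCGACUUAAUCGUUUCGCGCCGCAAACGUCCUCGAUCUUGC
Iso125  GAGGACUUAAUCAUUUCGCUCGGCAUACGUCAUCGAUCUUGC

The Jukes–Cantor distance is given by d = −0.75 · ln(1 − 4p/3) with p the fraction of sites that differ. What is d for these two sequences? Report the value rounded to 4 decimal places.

0.1885

Mismatches occur at site 2 (G↔A), site 3 (C↔G), site 13 (G↔A), site 20 (G↔U), site 22 (C↔G), site 26 (A↔U), site 32 (C↔A).
p = 7/42 = 0.166667.
d = −0.75 · ln(1 − (4/3)·0.166667) = −0.75 · ln(0.777777) = −0.75 · (-0.251315) = 0.1885.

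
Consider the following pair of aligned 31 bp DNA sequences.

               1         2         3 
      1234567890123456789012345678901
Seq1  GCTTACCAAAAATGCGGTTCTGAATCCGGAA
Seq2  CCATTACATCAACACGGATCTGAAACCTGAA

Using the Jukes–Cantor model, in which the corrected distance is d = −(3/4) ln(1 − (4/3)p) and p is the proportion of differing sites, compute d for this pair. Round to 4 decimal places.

0.4806

Mismatches occur at site 1 (G/C), site 3 (T/A), site 5 (A/T), site 6 (C/A), site 9 (A/T), site 10 (A/C), site 13 (T/C), site 14 (G/A), site 18 (T/A), site 25 (T/A), site 28 (G/T).
p = 11/31 = 0.354839.
d = −0.75 · ln(1 − (4/3)·0.354839) = −0.75 · ln(0.526881) = −0.75 · (-0.640781) = 0.4806.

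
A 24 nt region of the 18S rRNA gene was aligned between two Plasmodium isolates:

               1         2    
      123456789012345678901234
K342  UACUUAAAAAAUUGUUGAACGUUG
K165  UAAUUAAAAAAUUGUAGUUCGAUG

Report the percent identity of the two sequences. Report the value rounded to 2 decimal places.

Differing sites — 3:C/A; 16:U/A; 18:A/U; 19:A/U; 22:U/A.
19 of the 24 sites match, so the percent identity is 19/24 × 100 = 79.17%.

79.17%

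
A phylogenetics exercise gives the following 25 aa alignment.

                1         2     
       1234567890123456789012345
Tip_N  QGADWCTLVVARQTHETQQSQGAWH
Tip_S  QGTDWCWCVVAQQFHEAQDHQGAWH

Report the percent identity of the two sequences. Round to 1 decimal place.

68.0%

The sequences differ at positions 3 (A/T), 7 (T/W), 8 (L/C), 12 (R/Q), 14 (T/F), 17 (T/A), 19 (Q/D), 20 (S/H).
17 of the 25 sites match, so the percent identity is 17/25 × 100 = 68.0%.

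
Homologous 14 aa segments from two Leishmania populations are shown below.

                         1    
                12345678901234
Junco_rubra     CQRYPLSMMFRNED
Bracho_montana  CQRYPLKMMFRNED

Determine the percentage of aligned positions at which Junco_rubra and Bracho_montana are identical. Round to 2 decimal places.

92.86%

A single mismatch occurs at site 7 (S→K).
13 of the 14 sites match, so the percent identity is 13/14 × 100 = 92.86%.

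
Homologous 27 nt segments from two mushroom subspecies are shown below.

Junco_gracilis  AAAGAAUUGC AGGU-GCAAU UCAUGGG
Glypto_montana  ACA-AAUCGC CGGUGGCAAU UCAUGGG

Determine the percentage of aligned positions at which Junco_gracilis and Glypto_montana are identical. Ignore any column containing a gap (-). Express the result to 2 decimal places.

Excluding the 2 gap columns leaves 25 comparable sites.
The sequences differ at positions 2 (A/C), 8 (U/C), 11 (A/C).
22 of the 25 comparable sites match, so the percent identity is 22/25 × 100 = 88.00%.

88.00%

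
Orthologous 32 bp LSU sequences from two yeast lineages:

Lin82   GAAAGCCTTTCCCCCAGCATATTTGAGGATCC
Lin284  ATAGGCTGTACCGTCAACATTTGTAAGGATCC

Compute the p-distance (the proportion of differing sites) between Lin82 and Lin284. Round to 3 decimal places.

0.375

Mismatches occur at site 1 (G→A), site 2 (A→T), site 4 (A→G), site 7 (C→T), site 8 (T→G), site 10 (T→A), site 13 (C→G), site 14 (C→T), site 17 (G→A), site 21 (A→T), site 23 (T→G), site 25 (G→A).
There are 12 differences over 32 sites, so p = 12/32 = 0.375.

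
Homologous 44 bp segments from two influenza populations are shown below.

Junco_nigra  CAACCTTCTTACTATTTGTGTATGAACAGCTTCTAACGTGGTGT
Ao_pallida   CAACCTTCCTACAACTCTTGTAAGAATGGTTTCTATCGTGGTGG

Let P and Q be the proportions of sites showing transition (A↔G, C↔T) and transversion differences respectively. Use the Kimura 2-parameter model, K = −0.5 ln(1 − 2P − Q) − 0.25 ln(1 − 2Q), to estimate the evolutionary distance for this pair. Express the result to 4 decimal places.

Mismatches occur at site 9 (T↔C, transition), site 13 (T↔A, transversion), site 15 (T↔C, transition), site 17 (T↔C, transition), site 18 (G↔T, transversion), site 23 (T↔A, transversion), site 27 (C↔T, transition), site 28 (A↔G, transition), site 30 (C↔T, transition), site 36 (A↔T, transversion), site 44 (T↔G, transversion).
Of the 11 differences, 6 transitions and 5 transversions over 44 sites: P = 6/44 = 0.136364, Q = 5/44 = 0.113636.
d = −0.5·ln(0.613636) − 0.25·ln(0.772728) = −0.5·(-0.488353) − 0.25·(-0.257828) = 0.3086.

0.3086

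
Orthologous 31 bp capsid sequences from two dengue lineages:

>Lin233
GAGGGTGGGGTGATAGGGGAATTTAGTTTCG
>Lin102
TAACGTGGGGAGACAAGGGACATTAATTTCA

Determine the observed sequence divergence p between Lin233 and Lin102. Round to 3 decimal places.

0.323

The sequences differ at positions 1 (G/T), 3 (G/A), 4 (G/C), 11 (T/A), 14 (T/C), 16 (G/A), 21 (A/C), 22 (T/A), 26 (G/A), 31 (G/A).
There are 10 differences over 31 sites, so p = 10/31 = 0.323.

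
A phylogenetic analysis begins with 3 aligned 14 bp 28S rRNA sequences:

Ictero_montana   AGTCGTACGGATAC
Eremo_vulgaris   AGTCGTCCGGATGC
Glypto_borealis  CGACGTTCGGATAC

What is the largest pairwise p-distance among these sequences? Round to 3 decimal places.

Pairwise Hamming distances:
  Ictero_montana vs Eremo_vulgaris: 2
  Ictero_montana vs Glypto_borealis: 3
  Eremo_vulgaris vs Glypto_borealis: 4
The largest is 4 mismatches, between Eremo_vulgaris and Glypto_borealis; p = 4/14 = 0.286.

0.286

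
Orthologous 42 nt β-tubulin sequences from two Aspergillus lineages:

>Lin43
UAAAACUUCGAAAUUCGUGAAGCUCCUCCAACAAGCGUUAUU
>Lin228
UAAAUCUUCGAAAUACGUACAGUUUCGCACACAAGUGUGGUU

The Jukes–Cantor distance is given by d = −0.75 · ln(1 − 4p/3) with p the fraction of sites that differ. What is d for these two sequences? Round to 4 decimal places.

The sequences differ at positions 5 (A/U), 15 (U/A), 19 (G/A), 20 (A/C), 23 (C/U), 25 (C/U), 27 (U/G), 29 (C/A), 30 (A/C), 36 (C/U), 39 (U/G), 40 (A/G).
p = 12/42 = 0.285714.
d = −0.75 · ln(1 − (4/3)·0.285714) = −0.75 · ln(0.619048) = −0.75 · (-0.479572) = 0.3597.

0.3597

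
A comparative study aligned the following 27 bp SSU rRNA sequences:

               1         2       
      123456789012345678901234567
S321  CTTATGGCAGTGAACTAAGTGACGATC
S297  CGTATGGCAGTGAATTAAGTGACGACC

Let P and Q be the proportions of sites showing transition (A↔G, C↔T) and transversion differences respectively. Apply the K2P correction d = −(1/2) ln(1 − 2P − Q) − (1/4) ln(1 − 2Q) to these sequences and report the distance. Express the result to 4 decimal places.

0.1216

The sequences differ at positions 2 (T/G, transversion), 15 (C/T, transition), 26 (T/C, transition).
Of the 3 differences, 2 transitions and 1 transversion over 27 sites: P = 2/27 = 0.074074, Q = 1/27 = 0.037037.
d = −0.5·ln(0.814815) − 0.25·ln(0.925926) = −0.5·(-0.204794) − 0.25·(-0.076961) = 0.1216.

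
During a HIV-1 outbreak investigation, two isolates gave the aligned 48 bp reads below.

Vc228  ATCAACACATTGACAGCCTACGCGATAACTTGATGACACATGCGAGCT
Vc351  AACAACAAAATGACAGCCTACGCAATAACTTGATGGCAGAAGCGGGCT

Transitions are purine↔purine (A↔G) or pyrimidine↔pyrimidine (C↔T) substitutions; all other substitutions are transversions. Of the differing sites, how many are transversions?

Mismatches occur at site 2 (T/A, transversion), site 8 (C/A, transversion), site 10 (T/A, transversion), site 24 (G/A, transition), site 36 (A/G, transition), site 39 (C/G, transversion), site 41 (T/A, transversion), site 45 (A/G, transition).
Of the 8 differences, 3 transitions and 5 transversions, so the answer is 5.

5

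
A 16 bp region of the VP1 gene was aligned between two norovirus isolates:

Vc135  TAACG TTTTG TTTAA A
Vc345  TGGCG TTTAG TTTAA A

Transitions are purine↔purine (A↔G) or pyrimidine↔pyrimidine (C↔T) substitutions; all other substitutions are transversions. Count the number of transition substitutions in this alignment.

Differing sites — 2:A/G (Ti); 3:A/G (Ti); 9:T/A (Tv).
Of the 3 differences, 2 transitions and 1 transversion, so the answer is 2.

2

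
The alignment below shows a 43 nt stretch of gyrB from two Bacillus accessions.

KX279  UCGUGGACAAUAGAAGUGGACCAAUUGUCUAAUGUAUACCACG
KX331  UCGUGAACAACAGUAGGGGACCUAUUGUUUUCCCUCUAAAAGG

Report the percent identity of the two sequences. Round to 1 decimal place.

Differing sites — 6:G/A; 11:U/C; 14:A/U; 17:U/G; 23:A/U; 29:C/U; 31:A/U; 32:A/C; 33:U/C; 34:G/C; 36:A/C; 39:C/A; 40:C/A; 42:C/G.
29 of the 43 sites match, so the percent identity is 29/43 × 100 = 67.4%.

67.4%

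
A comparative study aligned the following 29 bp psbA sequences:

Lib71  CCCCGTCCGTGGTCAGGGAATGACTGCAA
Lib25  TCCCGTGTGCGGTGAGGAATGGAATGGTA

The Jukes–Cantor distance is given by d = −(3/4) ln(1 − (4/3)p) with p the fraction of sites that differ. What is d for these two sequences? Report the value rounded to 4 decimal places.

Differing sites — 1:C/T; 7:C/G; 8:C/T; 10:T/C; 14:C/G; 18:G/A; 20:A/T; 21:T/G; 24:C/A; 27:C/G; 28:A/T.
p = 11/29 = 0.379310.
d = −0.75 · ln(1 − (4/3)·0.379310) = −0.75 · ln(0.494253) = −0.75 · (-0.704708) = 0.5285.

0.5285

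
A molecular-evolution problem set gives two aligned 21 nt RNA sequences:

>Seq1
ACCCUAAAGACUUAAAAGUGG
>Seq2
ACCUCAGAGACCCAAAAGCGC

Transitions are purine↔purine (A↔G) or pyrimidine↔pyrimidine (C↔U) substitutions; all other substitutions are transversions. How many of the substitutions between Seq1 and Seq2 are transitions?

Differing sites — 4:C/U (Ti); 5:U/C (Ti); 7:A/G (Ti); 12:U/C (Ti); 13:U/C (Ti); 19:U/C (Ti); 21:G/C (Tv).
Of the 7 differences, 6 transitions and 1 transversion, so the answer is 6.

6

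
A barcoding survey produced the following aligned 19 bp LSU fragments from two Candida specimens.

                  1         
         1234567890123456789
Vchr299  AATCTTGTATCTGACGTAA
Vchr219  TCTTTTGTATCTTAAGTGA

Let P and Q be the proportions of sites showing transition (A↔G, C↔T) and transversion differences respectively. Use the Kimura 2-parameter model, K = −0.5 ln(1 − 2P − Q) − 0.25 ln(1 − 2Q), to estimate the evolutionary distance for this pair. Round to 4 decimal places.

0.4099

The sequences differ at positions 1 (A/T, transversion), 2 (A/C, transversion), 4 (C/T, transition), 13 (G/T, transversion), 15 (C/A, transversion), 18 (A/G, transition).
Of the 6 differences, 2 transitions and 4 transversions over 19 sites: P = 2/19 = 0.105263, Q = 4/19 = 0.210526.
d = −0.5·ln(0.578948) − 0.25·ln(0.578948) = −0.5·(-0.546543) − 0.25·(-0.546543) = 0.4099.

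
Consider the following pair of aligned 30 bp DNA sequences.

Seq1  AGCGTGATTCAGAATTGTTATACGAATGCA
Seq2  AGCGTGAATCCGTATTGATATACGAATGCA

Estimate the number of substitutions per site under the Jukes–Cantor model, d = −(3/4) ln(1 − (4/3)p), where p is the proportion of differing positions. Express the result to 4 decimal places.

0.1468

Differing sites — 8:T/A; 11:A/C; 13:A/T; 18:T/A.
p = 4/30 = 0.133333.
d = −0.75 · ln(1 − (4/3)·0.133333) = −0.75 · ln(0.822223) = −0.75 · (-0.195744) = 0.1468.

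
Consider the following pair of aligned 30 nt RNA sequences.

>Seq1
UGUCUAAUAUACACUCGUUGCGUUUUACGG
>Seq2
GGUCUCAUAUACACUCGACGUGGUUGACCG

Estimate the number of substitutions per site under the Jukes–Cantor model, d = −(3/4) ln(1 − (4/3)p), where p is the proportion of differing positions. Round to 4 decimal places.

The sequences differ at positions 1 (U/G), 6 (A/C), 18 (U/A), 19 (U/C), 21 (C/U), 23 (U/G), 26 (U/G), 29 (G/C).
p = 8/30 = 0.266667.
d = −0.75 · ln(1 − (4/3)·0.266667) = −0.75 · ln(0.644444) = −0.75 · (-0.439367) = 0.3295.

0.3295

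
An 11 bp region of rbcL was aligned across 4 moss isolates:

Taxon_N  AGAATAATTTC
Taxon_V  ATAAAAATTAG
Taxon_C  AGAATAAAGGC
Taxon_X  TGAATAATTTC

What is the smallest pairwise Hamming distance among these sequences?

Pairwise Hamming distances:
  Taxon_N vs Taxon_V: 4
  Taxon_N vs Taxon_C: 3
  Taxon_N vs Taxon_X: 1
  Taxon_V vs Taxon_C: 6
  Taxon_V vs Taxon_X: 5
  Taxon_C vs Taxon_X: 4
The smallest is 1, between Taxon_N and Taxon_X.

1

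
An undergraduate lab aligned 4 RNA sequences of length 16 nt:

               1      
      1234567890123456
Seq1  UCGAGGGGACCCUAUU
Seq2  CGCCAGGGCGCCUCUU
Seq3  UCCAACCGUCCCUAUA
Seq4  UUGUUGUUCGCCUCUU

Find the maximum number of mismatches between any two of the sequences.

Pairwise Hamming distances:
  Seq1 vs Seq2: 8
  Seq1 vs Seq3: 6
  Seq1 vs Seq4: 8
  Seq2 vs Seq3: 9
  Seq2 vs Seq4: 7
  Seq3 vs Seq4: 11
The largest is 11, between Seq3 and Seq4.

11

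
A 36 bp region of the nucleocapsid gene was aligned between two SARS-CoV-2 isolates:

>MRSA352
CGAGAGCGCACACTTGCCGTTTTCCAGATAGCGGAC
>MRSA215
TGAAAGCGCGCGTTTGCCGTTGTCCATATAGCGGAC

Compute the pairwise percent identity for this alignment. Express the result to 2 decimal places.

80.56%

The sequences differ at positions 1 (C/T), 4 (G/A), 10 (A/G), 12 (A/G), 13 (C/T), 22 (T/G), 27 (G/T).
29 of the 36 sites match, so the percent identity is 29/36 × 100 = 80.56%.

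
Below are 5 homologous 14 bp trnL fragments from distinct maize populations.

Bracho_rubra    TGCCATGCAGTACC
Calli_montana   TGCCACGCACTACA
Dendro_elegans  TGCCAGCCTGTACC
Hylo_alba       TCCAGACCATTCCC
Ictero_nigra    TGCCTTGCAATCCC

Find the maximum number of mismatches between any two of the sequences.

Pairwise Hamming distances:
  Bracho_rubra vs Calli_montana: 3
  Bracho_rubra vs Dendro_elegans: 3
  Bracho_rubra vs Hylo_alba: 7
  Bracho_rubra vs Ictero_nigra: 3
  Calli_montana vs Dendro_elegans: 5
  Calli_montana vs Hylo_alba: 8
  Calli_montana vs Ictero_nigra: 5
  Dendro_elegans vs Hylo_alba: 7
  Dendro_elegans vs Ictero_nigra: 6
  Hylo_alba vs Ictero_nigra: 6
The largest is 8, between Calli_montana and Hylo_alba.

8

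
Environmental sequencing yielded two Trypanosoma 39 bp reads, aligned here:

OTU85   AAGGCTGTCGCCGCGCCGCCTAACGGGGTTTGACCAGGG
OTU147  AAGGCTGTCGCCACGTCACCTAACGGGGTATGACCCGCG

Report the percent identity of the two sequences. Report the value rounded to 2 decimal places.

84.62%

The sequences differ at positions 13 (G/A), 16 (C/T), 18 (G/A), 30 (T/A), 36 (A/C), 38 (G/C).
33 of the 39 sites match, so the percent identity is 33/39 × 100 = 84.62%.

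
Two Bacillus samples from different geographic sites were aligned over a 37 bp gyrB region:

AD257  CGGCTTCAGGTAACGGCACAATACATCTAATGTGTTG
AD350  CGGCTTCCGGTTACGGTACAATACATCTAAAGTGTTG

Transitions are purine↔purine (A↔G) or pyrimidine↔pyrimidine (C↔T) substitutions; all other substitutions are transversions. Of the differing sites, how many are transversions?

3

Differing sites — 8:A/C (Tv); 12:A/T (Tv); 17:C/T (Ti); 31:T/A (Tv).
Of the 4 differences, 1 transition and 3 transversions, so the answer is 3.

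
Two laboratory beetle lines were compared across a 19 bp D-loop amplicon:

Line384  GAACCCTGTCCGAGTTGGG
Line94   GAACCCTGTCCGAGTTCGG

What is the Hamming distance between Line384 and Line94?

1

Differing sites — 17:G/C.
That gives 1 mismatch out of 19 aligned sites, so the Hamming distance is 1.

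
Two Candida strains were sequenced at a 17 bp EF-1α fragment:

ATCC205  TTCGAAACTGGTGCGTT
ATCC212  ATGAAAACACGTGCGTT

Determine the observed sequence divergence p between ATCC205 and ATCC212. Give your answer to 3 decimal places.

0.294

Mismatches occur at site 1 (T↔A), site 3 (C↔G), site 4 (G↔A), site 9 (T↔A), site 10 (G↔C).
There are 5 differences over 17 sites, so p = 5/17 = 0.294.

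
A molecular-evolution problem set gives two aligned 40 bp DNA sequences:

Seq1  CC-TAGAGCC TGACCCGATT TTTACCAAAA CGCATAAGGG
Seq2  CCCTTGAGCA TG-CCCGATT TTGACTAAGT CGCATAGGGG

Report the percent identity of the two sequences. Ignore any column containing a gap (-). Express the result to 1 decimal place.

81.6%

Excluding the 2 gap columns leaves 38 comparable sites.
Differing sites — 5:A/T; 10:C/A; 23:T/G; 26:C/T; 29:A/G; 30:A/T; 37:A/G.
31 of the 38 comparable sites match, so the percent identity is 31/38 × 100 = 81.6%.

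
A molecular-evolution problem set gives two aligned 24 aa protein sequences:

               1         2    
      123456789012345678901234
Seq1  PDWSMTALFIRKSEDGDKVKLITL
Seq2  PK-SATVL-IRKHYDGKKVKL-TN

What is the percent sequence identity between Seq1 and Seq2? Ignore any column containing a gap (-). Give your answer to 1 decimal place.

66.7%

Excluding the 3 gap columns leaves 21 comparable sites.
The sequences differ at positions 2 (D/K), 5 (M/A), 7 (A/V), 13 (S/H), 14 (E/Y), 17 (D/K), 24 (L/N).
14 of the 21 comparable sites match, so the percent identity is 14/21 × 100 = 66.7%.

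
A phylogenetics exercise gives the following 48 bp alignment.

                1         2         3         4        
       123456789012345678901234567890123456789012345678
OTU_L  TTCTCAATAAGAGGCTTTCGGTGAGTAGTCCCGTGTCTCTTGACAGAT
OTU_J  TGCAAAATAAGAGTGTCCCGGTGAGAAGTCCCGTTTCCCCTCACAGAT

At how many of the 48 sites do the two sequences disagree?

12

Differing sites — 2:T/G; 4:T/A; 5:C/A; 14:G/T; 15:C/G; 17:T/C; 18:T/C; 26:T/A; 35:G/T; 38:T/C; 40:T/C; 42:G/C.
That gives 12 mismatches out of 48 aligned sites, so the Hamming distance is 12.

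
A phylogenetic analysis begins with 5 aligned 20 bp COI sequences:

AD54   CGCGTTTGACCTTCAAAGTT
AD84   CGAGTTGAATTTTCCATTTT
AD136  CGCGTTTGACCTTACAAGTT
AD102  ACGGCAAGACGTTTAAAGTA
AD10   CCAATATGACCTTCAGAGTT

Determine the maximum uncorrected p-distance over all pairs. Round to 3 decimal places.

Pairwise Hamming distances:
  AD54 vs AD84: 8
  AD54 vs AD136: 2
  AD54 vs AD102: 9
  AD54 vs AD10: 5
  AD84 vs AD136: 8
  AD84 vs AD102: 14
  AD84 vs AD10: 11
  AD136 vs AD102: 10
  AD136 vs AD10: 7
  AD102 vs AD10: 9
The largest is 14 mismatches, between AD84 and AD102; p = 14/20 = 0.700.

0.700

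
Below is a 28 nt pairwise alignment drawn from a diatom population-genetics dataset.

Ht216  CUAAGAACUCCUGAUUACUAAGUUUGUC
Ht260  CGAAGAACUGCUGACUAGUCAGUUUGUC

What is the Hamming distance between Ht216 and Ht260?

5

Differing sites — 2:U/G; 10:C/G; 15:U/C; 18:C/G; 20:A/C.
That gives 5 mismatches out of 28 aligned sites, so the Hamming distance is 5.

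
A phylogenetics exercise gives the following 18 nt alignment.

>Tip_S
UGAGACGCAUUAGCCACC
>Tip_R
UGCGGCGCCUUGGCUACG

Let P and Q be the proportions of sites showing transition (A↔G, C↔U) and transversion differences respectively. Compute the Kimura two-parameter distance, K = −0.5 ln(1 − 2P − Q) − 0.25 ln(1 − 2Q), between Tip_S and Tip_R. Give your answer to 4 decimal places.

Differing sites — 3:A/C (Tv); 5:A/G (Ti); 9:A/C (Tv); 12:A/G (Ti); 15:C/U (Ti); 18:C/G (Tv).
Of the 6 differences, 3 transitions and 3 transversions over 18 sites: P = 3/18 = 0.166667, Q = 3/18 = 0.166667.
d = −0.5·ln(0.499999) − 0.25·ln(0.666666) = −0.5·(-0.693149) − 0.25·(-0.405466) = 0.4479.

0.4479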